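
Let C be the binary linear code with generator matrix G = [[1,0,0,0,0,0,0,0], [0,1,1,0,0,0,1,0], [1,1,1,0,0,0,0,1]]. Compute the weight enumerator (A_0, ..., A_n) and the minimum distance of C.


Weight distribution: A_0 = 1, A_1 = 1, A_2 = 1, A_3 = 3, A_4 = 2. Minimum distance d = 1.

Enumerate all 2^3 = 8 messages m ∈ F_2^3.
For each, compute codeword c = mG in F_2^8, then tally its weight.
  m = 000 → c = 00000000, weight = 0.
  m = 100 → c = 10000000, weight = 1.
  m = 010 → c = 01100010, weight = 3.
  m = 110 → c = 11100010, weight = 4.
  m = 001 → c = 11100001, weight = 4.
  m = 101 → c = 01100001, weight = 3.
  m = 011 → c = 10000011, weight = 3.
  m = 111 → c = 00000011, weight = 2.
Tally weights:
  weight 0: 1 codewords.
  weight 1: 1 codewords.
  weight 2: 1 codewords.
  weight 3: 3 codewords.
  weight 4: 2 codewords.
Minimum distance d = smallest w > 0 with A_w > 0 = 1.
Sanity: Σ A_w = 8 = 2^3 = 8 ✓.


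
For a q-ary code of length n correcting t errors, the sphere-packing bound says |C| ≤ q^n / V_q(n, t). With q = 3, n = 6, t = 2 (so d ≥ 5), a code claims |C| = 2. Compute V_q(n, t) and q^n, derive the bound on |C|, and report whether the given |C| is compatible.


V_q(n, t) = 73, q^n = 729, Hamming bound = 9, |C| = 2 ≤ bound (satisfied).

Step 1: Compute V_q(n, t) = Σ_{j=0}^2 C(n, j) (q−1)^j.
  j = 0: C(6,0)·(2)^0 = 1·1 = 1.
  j = 1: C(6,1)·(2)^1 = 6·2 = 12.
  j = 2: C(6,2)·(2)^2 = 15·4 = 60.
  V_q(n, t) = 1 + 12 + 60 = 73.
Step 2: q^n = 3^6 = 729.
Step 3: Hamming bound ⌊q^n / V_q(n,t)⌋ = ⌊729/73⌋ = 9.
Step 4: Compare |C| = 2 to 9: satisfied.
The claimed |C| lies below the Hamming bound.


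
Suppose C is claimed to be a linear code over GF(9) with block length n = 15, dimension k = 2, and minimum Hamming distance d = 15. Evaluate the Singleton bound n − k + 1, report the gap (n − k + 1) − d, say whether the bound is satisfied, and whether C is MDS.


Singleton RHS = n − k + 1 = 14, slack = -1, bound violated (no such code; not MDS).

Singleton bound: d ≤ n − k + 1.
Here n = 15, k = 2, so n − k + 1 = 14.
Given d = 15, check d ≤ 14: NO.
Slack = (n − k + 1) − d = -1.
The slack is negative: d = 15 exceeds n − k + 1 = 14 by 1, so the Singleton bound is violated and no linear [15, 2, 15]_9 code can exist. In particular it is not MDS (MDS requires d = n − k + 1 exactly).
Description: the claimed parameters are [15, 2, 15]_9; such a code would be impossible (violates the Singleton bound).


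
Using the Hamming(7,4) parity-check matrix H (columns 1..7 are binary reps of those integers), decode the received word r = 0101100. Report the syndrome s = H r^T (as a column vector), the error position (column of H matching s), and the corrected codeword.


s = (0, 1, 1)^T, error position = 3, corrected codeword c = 0111100

Compute s = H r^T mod 2 one row at a time:
  s_1 = 1 + 1 + 0 + 0 = 2 ≡ 0 (mod 2).
  s_2 = 1 + 0 + 0 + 0 = 1 ≡ 1 (mod 2).
  s_3 = 0 + 0 + 1 + 0 = 1 ≡ 1 (mod 2).
s = (0, 1, 1)^T — this equals column 3 of H (binary 011), so error is at position 3.
Correct: flip bit 3 of r = 0101100 to get c = 0111100.


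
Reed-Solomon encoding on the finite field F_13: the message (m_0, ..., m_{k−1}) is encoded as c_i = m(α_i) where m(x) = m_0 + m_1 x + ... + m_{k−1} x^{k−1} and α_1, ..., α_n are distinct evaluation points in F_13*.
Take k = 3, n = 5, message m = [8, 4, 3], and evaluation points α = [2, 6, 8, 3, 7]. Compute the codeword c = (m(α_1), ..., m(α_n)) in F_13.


c = [2, 10, 11, 8, 1]

Message polynomial: m(x) = 8 + 4·x + 3·x^2 (mod 13).
For each evaluation point α_i, compute m(α_i) mod 13:
  α_1 = 2: Horner steps 3 → 10 → 2, so m(2) = 2.
  α_2 = 6: Horner steps 3 → 9 → 10, so m(6) = 10.
  α_3 = 8: Horner steps 3 → 2 → 11, so m(8) = 11.
  α_4 = 3: Horner steps 3 → 0 → 8, so m(3) = 8.
  α_5 = 7: Horner steps 3 → 12 → 1, so m(7) = 1.
Codeword c = [2, 10, 11, 8, 1] ∈ F_13^5.


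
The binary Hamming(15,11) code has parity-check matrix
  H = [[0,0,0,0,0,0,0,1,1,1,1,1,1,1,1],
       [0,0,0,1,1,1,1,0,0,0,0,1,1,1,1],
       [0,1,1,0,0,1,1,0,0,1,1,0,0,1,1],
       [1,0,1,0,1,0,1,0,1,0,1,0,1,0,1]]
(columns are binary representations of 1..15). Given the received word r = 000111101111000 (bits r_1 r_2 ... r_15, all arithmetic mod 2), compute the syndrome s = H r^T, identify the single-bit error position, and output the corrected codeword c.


s = (0, 1, 0, 0)^T, error position = 4, corrected codeword c = 000011101111000

Compute s = H r^T mod 2 one row at a time:
  s_1 = 0 + 1 + 1 + 1 + 1 + 0 + 0 + 0 = 4 ≡ 0 (mod 2).
  s_2 = 1 + 1 + 1 + 1 + 1 + 0 + 0 + 0 = 5 ≡ 1 (mod 2).
  s_3 = 0 + 0 + 1 + 1 + 1 + 1 + 0 + 0 = 4 ≡ 0 (mod 2).
  s_4 = 0 + 0 + 1 + 1 + 1 + 1 + 0 + 0 = 4 ≡ 0 (mod 2).
s = (0, 1, 0, 0)^T — this equals column 4 of H (binary 0100), so error is at position 4.
Correct: flip bit 4 of r = 000111101111000 to get c = 000011101111000.


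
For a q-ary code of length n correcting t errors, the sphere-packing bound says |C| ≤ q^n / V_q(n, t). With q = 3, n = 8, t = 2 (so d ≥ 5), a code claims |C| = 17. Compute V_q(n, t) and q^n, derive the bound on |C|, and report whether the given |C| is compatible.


V_q(n, t) = 129, q^n = 6561, Hamming bound = 50, |C| = 17 ≤ bound (satisfied).

Step 1: Compute V_q(n, t) = Σ_{j=0}^2 C(n, j) (q−1)^j.
  j = 0: C(8,0)·(2)^0 = 1·1 = 1.
  j = 1: C(8,1)·(2)^1 = 8·2 = 16.
  j = 2: C(8,2)·(2)^2 = 28·4 = 112.
  V_q(n, t) = 1 + 16 + 112 = 129.
Step 2: q^n = 3^8 = 6561.
Step 3: Hamming bound ⌊q^n / V_q(n,t)⌋ = ⌊6561/129⌋ = 50.
Step 4: Compare |C| = 17 to 50: satisfied.
The claimed |C| lies below the Hamming bound.


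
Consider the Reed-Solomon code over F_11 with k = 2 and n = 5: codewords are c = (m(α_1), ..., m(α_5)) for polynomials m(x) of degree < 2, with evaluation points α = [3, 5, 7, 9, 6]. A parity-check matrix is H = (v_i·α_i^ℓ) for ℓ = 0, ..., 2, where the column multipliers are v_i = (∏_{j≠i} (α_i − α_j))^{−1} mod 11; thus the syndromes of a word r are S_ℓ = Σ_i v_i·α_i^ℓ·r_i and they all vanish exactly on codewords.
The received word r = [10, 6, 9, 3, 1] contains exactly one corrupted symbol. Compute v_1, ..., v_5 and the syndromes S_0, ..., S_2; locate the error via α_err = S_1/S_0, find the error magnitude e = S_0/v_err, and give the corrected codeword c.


S = (4, 9, 1), error at position 2, error magnitude e = 2, c = [10, 4, 9, 3, 1].

Step 1: column multipliers v_i = (∏_{j≠i}(α_i − α_j))^{−1} mod 11.
  i = 1 (α = 3): (3−5)(3−7)(3−9)(3−6) = (−2)·(−4)·(−6)·(−3) = 144 ≡ 1, so v_1 = 1^{−1} = 1 (mod 11).
  i = 2 (α = 5): (5−3)(5−7)(5−9)(5−6) = 2·(−2)·(−4)·(−1) = −16 ≡ 6, so v_2 = 6^{−1} = 2 (mod 11).
  i = 3 (α = 7): (7−3)(7−5)(7−9)(7−6) = 4·2·(−2)·1 = −16 ≡ 6, so v_3 = 6^{−1} = 2 (mod 11).
  i = 4 (α = 9): (9−3)(9−5)(9−7)(9−6) = 6·4·2·3 = 144 ≡ 1, so v_4 = 1^{−1} = 1 (mod 11).
  i = 5 (α = 6): (6−3)(6−5)(6−7)(6−9) = 3·1·(−1)·(−3) = 9 ≡ 9, so v_5 = 9^{−1} = 5 (mod 11).
  v = [1, 2, 2, 1, 5].
Step 2: syndromes of r = [10, 6, 9, 3, 1] (all sums mod 11).
  S_0 = Σ v_i r_i = 1·10 + 2·6 + 2·9 + 1·3 + 5·1 = 48 ≡ 4.
  S_1 = Σ v_i α_i r_i = 1·3·10 + 2·5·6 + 2·7·9 + 1·9·3 + 5·6·1 = 273 ≡ 9.
  α_i^2 mod 11 = [9, 3, 5, 4, 3].
  S_2 = Σ v_i α_i^2 r_i = 1·9·10 + 2·3·6 + 2·5·9 + 1·4·3 + 5·3·1 = 243 ≡ 1.
  S = (4, 9, 1) ≠ 0, so r is not a codeword (an error is present).
Step 3: locate the error. For a single error e at position i, S_ℓ = v_i·e·α_i^ℓ, so α_err = S_1/S_0.
  S_0^{−1} = 4^{−1} = 3 (mod 11), so α_err = 9·3 = 27 ≡ 5 = α_2. Error position i = 2.
  Consistency check: S_2/S_1 = 1·5 = 5 ≡ 5 = α_err ✓ (single-error assumption holds).
Step 4: error magnitude e = S_0/v_2 = S_0·∏_{j≠2}(α_2 − α_j) = 4·6 = 24 ≡ 2 (mod 11).
Step 5: correct position 2: c_2 = r_2 − e = 6 − 2 ≡ 4 (mod 11). Hence c = [10, 4, 9, 3, 1].
  Check: interpolating c through the α_i gives m(x) = 8 + 8·x (degree < 2) with m(α_i) = c_i for every i, so c is indeed a codeword.


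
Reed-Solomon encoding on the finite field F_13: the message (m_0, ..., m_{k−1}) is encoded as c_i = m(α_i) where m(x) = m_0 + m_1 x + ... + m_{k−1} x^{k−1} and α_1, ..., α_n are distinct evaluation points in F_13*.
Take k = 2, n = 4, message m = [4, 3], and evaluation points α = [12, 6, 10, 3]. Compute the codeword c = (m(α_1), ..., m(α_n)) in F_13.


c = [1, 9, 8, 0]

Message polynomial: m(x) = 4 + 3·x (mod 13).
For each evaluation point α_i, compute m(α_i) mod 13:
  α_1 = 12: Horner steps 3 → 1, so m(12) = 1.
  α_2 = 6: Horner steps 3 → 9, so m(6) = 9.
  α_3 = 10: Horner steps 3 → 8, so m(10) = 8.
  α_4 = 3: Horner steps 3 → 0, so m(3) = 0.
Codeword c = [1, 9, 8, 0] ∈ F_13^4.


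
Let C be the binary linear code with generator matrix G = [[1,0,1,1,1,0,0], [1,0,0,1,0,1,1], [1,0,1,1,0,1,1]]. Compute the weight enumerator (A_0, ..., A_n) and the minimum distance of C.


Weight distribution: A_0 = 1, A_1 = 1, A_3 = 2, A_4 = 3, A_5 = 1. Minimum distance d = 1.

Enumerate all 2^3 = 8 messages m ∈ F_2^3.
For each, compute codeword c = mG in F_2^7, then tally its weight.
  m = 000 → c = 0000000, weight = 0.
  m = 100 → c = 1011100, weight = 4.
  m = 010 → c = 1001011, weight = 4.
  m = 110 → c = 0010111, weight = 4.
  m = 001 → c = 1011011, weight = 5.
  m = 101 → c = 0000111, weight = 3.
  m = 011 → c = 0010000, weight = 1.
  m = 111 → c = 1001100, weight = 3.
Tally weights:
  weight 0: 1 codewords.
  weight 1: 1 codewords.
  weight 3: 2 codewords.
  weight 4: 3 codewords.
  weight 5: 1 codewords.
Minimum distance d = smallest w > 0 with A_w > 0 = 1.
Sanity: Σ A_w = 8 = 2^3 = 8 ✓.


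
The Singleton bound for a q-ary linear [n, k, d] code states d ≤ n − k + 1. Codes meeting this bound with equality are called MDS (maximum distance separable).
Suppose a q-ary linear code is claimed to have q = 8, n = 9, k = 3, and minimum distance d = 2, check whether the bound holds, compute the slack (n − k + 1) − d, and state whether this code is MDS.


Singleton RHS = n − k + 1 = 7, slack = 5, bound satisfied, not MDS.

Singleton bound: d ≤ n − k + 1.
Here n = 9, k = 3, so n − k + 1 = 7.
Given d = 2, check d ≤ 7: YES.
Slack = (n − k + 1) − d = 5.
The code is NOT MDS (slack = 5 > 0).
Description: the claimed parameters are [9, 3, 2]_8; such a code would be non-MDS.


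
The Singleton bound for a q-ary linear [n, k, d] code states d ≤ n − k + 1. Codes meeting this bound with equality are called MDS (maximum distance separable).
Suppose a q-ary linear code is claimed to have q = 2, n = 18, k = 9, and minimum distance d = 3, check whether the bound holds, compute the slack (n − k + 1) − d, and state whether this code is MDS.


Singleton RHS = n − k + 1 = 10, slack = 7, bound satisfied, not MDS.

Singleton bound: d ≤ n − k + 1.
Here n = 18, k = 9, so n − k + 1 = 10.
Given d = 3, check d ≤ 10: YES.
Slack = (n − k + 1) − d = 7.
The code is NOT MDS (slack = 7 > 0).
Description: the claimed parameters are [18, 9, 3]_2; such a code would be non-MDS.


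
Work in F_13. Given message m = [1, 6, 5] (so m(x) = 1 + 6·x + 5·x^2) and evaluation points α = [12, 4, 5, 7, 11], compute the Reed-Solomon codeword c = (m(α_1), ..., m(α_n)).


c = [0, 1, 0, 2, 9]

Message polynomial: m(x) = 1 + 6·x + 5·x^2 (mod 13).
For each evaluation point α_i, compute m(α_i) mod 13:
  α_1 = 12: Horner steps 5 → 1 → 0, so m(12) = 0.
  α_2 = 4: Horner steps 5 → 0 → 1, so m(4) = 1.
  α_3 = 5: Horner steps 5 → 5 → 0, so m(5) = 0.
  α_4 = 7: Horner steps 5 → 2 → 2, so m(7) = 2.
  α_5 = 11: Horner steps 5 → 9 → 9, so m(11) = 9.
Codeword c = [0, 1, 0, 2, 9] ∈ F_13^5.


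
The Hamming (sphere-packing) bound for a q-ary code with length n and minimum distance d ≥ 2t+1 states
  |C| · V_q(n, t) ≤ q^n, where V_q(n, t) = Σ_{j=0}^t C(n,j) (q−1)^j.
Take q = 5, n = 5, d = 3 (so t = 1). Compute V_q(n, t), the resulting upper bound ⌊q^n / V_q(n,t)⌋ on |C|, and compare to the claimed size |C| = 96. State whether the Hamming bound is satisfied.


V_q(n, t) = 21, q^n = 3125, Hamming bound = 148, |C| = 96 ≤ bound (satisfied).

Step 1: Compute V_q(n, t) = Σ_{j=0}^1 C(n, j) (q−1)^j.
  j = 0: C(5,0)·(4)^0 = 1·1 = 1.
  j = 1: C(5,1)·(4)^1 = 5·4 = 20.
  V_q(n, t) = 1 + 20 = 21.
Step 2: q^n = 5^5 = 3125.
Step 3: Hamming bound ⌊q^n / V_q(n,t)⌋ = ⌊3125/21⌋ = 148.
Step 4: Compare |C| = 96 to 148: satisfied.
The claimed |C| lies below the Hamming bound.


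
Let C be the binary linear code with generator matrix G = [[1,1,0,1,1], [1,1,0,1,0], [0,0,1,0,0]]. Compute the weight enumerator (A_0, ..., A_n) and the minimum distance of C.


Weight distribution: A_0 = 1, A_1 = 2, A_2 = 1, A_3 = 1, A_4 = 2, A_5 = 1. Minimum distance d = 1.

Enumerate all 2^3 = 8 messages m ∈ F_2^3.
For each, compute codeword c = mG in F_2^5, then tally its weight.
  m = 000 → c = 00000, weight = 0.
  m = 100 → c = 11011, weight = 4.
  m = 010 → c = 11010, weight = 3.
  m = 110 → c = 00001, weight = 1.
  m = 001 → c = 00100, weight = 1.
  m = 101 → c = 11111, weight = 5.
  m = 011 → c = 11110, weight = 4.
  m = 111 → c = 00101, weight = 2.
Tally weights:
  weight 0: 1 codewords.
  weight 1: 2 codewords.
  weight 2: 1 codewords.
  weight 3: 1 codewords.
  weight 4: 2 codewords.
  weight 5: 1 codewords.
Minimum distance d = smallest w > 0 with A_w > 0 = 1.
Sanity: Σ A_w = 8 = 2^3 = 8 ✓.


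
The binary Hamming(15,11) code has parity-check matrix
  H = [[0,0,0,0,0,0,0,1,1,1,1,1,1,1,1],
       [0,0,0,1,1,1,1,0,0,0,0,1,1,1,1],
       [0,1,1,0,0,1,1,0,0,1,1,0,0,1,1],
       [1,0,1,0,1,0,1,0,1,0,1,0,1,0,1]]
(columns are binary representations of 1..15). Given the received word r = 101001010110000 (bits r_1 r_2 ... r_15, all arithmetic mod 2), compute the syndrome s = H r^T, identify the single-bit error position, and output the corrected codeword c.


s = (1, 1, 0, 1)^T, error position = 13, corrected codeword c = 101001010110100

Compute s = H r^T mod 2 one row at a time:
  s_1 = 1 + 0 + 1 + 1 + 0 + 0 + 0 + 0 = 3 ≡ 1 (mod 2).
  s_2 = 0 + 0 + 1 + 0 + 0 + 0 + 0 + 0 = 1 ≡ 1 (mod 2).
  s_3 = 0 + 1 + 1 + 0 + 1 + 1 + 0 + 0 = 4 ≡ 0 (mod 2).
  s_4 = 1 + 1 + 0 + 0 + 0 + 1 + 0 + 0 = 3 ≡ 1 (mod 2).
s = (1, 1, 0, 1)^T — this equals column 13 of H (binary 1101), so error is at position 13.
Correct: flip bit 13 of r = 101001010110000 to get c = 101001010110100.


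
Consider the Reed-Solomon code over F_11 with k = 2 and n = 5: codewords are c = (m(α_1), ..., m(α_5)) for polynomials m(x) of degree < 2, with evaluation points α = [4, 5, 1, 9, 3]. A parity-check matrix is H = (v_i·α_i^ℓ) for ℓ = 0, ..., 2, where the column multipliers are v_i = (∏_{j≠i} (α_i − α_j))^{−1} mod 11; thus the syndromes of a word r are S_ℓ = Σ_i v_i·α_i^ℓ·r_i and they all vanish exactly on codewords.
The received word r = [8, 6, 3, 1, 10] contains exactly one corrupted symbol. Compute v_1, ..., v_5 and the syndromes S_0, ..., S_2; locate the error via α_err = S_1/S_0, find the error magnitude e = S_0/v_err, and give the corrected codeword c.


S = (1, 9, 4), error at position 4, error magnitude e = 3, c = [8, 6, 3, 9, 10].

Step 1: column multipliers v_i = (∏_{j≠i}(α_i − α_j))^{−1} mod 11.
  i = 1 (α = 4): (4−5)(4−1)(4−9)(4−3) = (−1)·3·(−5)·1 = 15 ≡ 4, so v_1 = 4^{−1} = 3 (mod 11).
  i = 2 (α = 5): (5−4)(5−1)(5−9)(5−3) = 1·4·(−4)·2 = −32 ≡ 1, so v_2 = 1^{−1} = 1 (mod 11).
  i = 3 (α = 1): (1−4)(1−5)(1−9)(1−3) = (−3)·(−4)·(−8)·(−2) = 192 ≡ 5, so v_3 = 5^{−1} = 9 (mod 11).
  i = 4 (α = 9): (9−4)(9−5)(9−1)(9−3) = 5·4·8·6 = 960 ≡ 3, so v_4 = 3^{−1} = 4 (mod 11).
  i = 5 (α = 3): (3−4)(3−5)(3−1)(3−9) = (−1)·(−2)·2·(−6) = −24 ≡ 9, so v_5 = 9^{−1} = 5 (mod 11).
  v = [3, 1, 9, 4, 5].
Step 2: syndromes of r = [8, 6, 3, 1, 10] (all sums mod 11).
  S_0 = Σ v_i r_i = 3·8 + 1·6 + 9·3 + 4·1 + 5·10 = 111 ≡ 1.
  S_1 = Σ v_i α_i r_i = 3·4·8 + 1·5·6 + 9·1·3 + 4·9·1 + 5·3·10 = 339 ≡ 9.
  α_i^2 mod 11 = [5, 3, 1, 4, 9].
  S_2 = Σ v_i α_i^2 r_i = 3·5·8 + 1·3·6 + 9·1·3 + 4·4·1 + 5·9·10 = 631 ≡ 4.
  S = (1, 9, 4) ≠ 0, so r is not a codeword (an error is present).
Step 3: locate the error. For a single error e at position i, S_ℓ = v_i·e·α_i^ℓ, so α_err = S_1/S_0.
  S_0^{−1} = 1^{−1} = 1 (mod 11), so α_err = 9·1 = 9 ≡ 9 = α_4. Error position i = 4.
  Consistency check: S_2/S_1 = 4·5 = 20 ≡ 9 = α_err ✓ (single-error assumption holds).
Step 4: error magnitude e = S_0/v_4 = S_0·∏_{j≠4}(α_4 − α_j) = 1·3 = 3 ≡ 3 (mod 11).
Step 5: correct position 4: c_4 = r_4 − e = 1 − 3 ≡ 9 (mod 11). Hence c = [8, 6, 3, 9, 10].
  Check: interpolating c through the α_i gives m(x) = 5 + 9·x (degree < 2) with m(α_i) = c_i for every i, so c is indeed a codeword.


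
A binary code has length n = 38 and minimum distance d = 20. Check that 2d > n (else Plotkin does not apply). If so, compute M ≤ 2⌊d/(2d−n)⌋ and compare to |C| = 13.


Plotkin bound M ≤ 20; given |C| = 13 ≤ bound (satisfied).

Check applicability: 2d = 40, n = 38.
2d − n = 2 > 0, so Plotkin applies.
Compute d/(2d−n) = 20/2 ≈ 10.0000.
⌊d/(2d−n)⌋ = 10.
Plotkin bound: M ≤ 2·10 = 20.
Given |C| = 13, check: satisfied.
This |C| is below the Plotkin bound.


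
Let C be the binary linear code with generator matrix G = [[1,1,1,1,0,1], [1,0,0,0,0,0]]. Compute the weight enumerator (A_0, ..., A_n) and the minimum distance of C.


Weight distribution: A_0 = 1, A_1 = 1, A_4 = 1, A_5 = 1. Minimum distance d = 1.

Enumerate all 2^2 = 4 messages m ∈ F_2^2.
For each, compute codeword c = mG in F_2^6, then tally its weight.
  m = 00 → c = 000000, weight = 0.
  m = 10 → c = 111101, weight = 5.
  m = 01 → c = 100000, weight = 1.
  m = 11 → c = 011101, weight = 4.
Tally weights:
  weight 0: 1 codewords.
  weight 1: 1 codewords.
  weight 4: 1 codewords.
  weight 5: 1 codewords.
Minimum distance d = smallest w > 0 with A_w > 0 = 1.
Sanity: Σ A_w = 4 = 2^2 = 4 ✓.


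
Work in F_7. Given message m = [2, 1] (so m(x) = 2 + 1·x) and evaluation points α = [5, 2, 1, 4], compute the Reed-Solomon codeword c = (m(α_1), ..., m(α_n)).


c = [0, 4, 3, 6]

Message polynomial: m(x) = 2 + 1·x (mod 7).
For each evaluation point α_i, compute m(α_i) mod 7:
  α_1 = 5: Horner steps 1 → 0, so m(5) = 0.
  α_2 = 2: Horner steps 1 → 4, so m(2) = 4.
  α_3 = 1: Horner steps 1 → 3, so m(1) = 3.
  α_4 = 4: Horner steps 1 → 6, so m(4) = 6.
Codeword c = [0, 4, 3, 6] ∈ F_7^4.


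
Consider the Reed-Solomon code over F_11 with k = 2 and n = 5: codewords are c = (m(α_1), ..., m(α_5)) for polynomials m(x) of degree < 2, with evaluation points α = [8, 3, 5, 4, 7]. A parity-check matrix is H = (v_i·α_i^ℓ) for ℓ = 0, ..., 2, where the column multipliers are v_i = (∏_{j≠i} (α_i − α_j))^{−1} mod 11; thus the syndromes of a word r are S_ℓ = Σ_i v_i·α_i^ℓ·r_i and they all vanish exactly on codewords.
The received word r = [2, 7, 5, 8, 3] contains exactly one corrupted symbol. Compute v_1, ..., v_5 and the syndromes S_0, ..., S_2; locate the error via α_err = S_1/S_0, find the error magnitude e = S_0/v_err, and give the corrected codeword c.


S = (9, 3, 1), error at position 4, error magnitude e = 2, c = [2, 7, 5, 6, 3].

Step 1: column multipliers v_i = (∏_{j≠i}(α_i − α_j))^{−1} mod 11.
  i = 1 (α = 8): (8−3)(8−5)(8−4)(8−7) = 5·3·4·1 = 60 ≡ 5, so v_1 = 5^{−1} = 9 (mod 11).
  i = 2 (α = 3): (3−8)(3−5)(3−4)(3−7) = (−5)·(−2)·(−1)·(−4) = 40 ≡ 7, so v_2 = 7^{−1} = 8 (mod 11).
  i = 3 (α = 5): (5−8)(5−3)(5−4)(5−7) = (−3)·2·1·(−2) = 12 ≡ 1, so v_3 = 1^{−1} = 1 (mod 11).
  i = 4 (α = 4): (4−8)(4−3)(4−5)(4−7) = (−4)·1·(−1)·(−3) = −12 ≡ 10, so v_4 = 10^{−1} = 10 (mod 11).
  i = 5 (α = 7): (7−8)(7−3)(7−5)(7−4) = (−1)·4·2·3 = −24 ≡ 9, so v_5 = 9^{−1} = 5 (mod 11).
  v = [9, 8, 1, 10, 5].
Step 2: syndromes of r = [2, 7, 5, 8, 3] (all sums mod 11).
  S_0 = Σ v_i r_i = 9·2 + 8·7 + 1·5 + 10·8 + 5·3 = 174 ≡ 9.
  S_1 = Σ v_i α_i r_i = 9·8·2 + 8·3·7 + 1·5·5 + 10·4·8 + 5·7·3 = 762 ≡ 3.
  α_i^2 mod 11 = [9, 9, 3, 5, 5].
  S_2 = Σ v_i α_i^2 r_i = 9·9·2 + 8·9·7 + 1·3·5 + 10·5·8 + 5·5·3 = 1156 ≡ 1.
  S = (9, 3, 1) ≠ 0, so r is not a codeword (an error is present).
Step 3: locate the error. For a single error e at position i, S_ℓ = v_i·e·α_i^ℓ, so α_err = S_1/S_0.
  S_0^{−1} = 9^{−1} = 5 (mod 11), so α_err = 3·5 = 15 ≡ 4 = α_4. Error position i = 4.
  Consistency check: S_2/S_1 = 1·4 = 4 ≡ 4 = α_err ✓ (single-error assumption holds).
Step 4: error magnitude e = S_0/v_4 = S_0·∏_{j≠4}(α_4 − α_j) = 9·10 = 90 ≡ 2 (mod 11).
Step 5: correct position 4: c_4 = r_4 − e = 8 − 2 ≡ 6 (mod 11). Hence c = [2, 7, 5, 6, 3].
  Check: interpolating c through the α_i gives m(x) = 10 + 10·x (degree < 2) with m(α_i) = c_i for every i, so c is indeed a codeword.


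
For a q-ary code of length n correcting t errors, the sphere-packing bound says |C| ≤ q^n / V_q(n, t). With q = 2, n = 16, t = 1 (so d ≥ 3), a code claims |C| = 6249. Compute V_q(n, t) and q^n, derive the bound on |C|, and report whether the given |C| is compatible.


V_q(n, t) = 17, q^n = 65536, Hamming bound = 3855, |C| = 6249 > bound (violated).

Step 1: Compute V_q(n, t) = Σ_{j=0}^1 C(n, j) (q−1)^j.
  j = 0: C(16,0)·(1)^0 = 1·1 = 1.
  j = 1: C(16,1)·(1)^1 = 16·1 = 16.
  V_q(n, t) = 1 + 16 = 17.
Step 2: q^n = 2^16 = 65536.
Step 3: Hamming bound ⌊q^n / V_q(n,t)⌋ = ⌊65536/17⌋ = 3855.
Step 4: Compare |C| = 6249 to 3855: violated.
The claimed |C| lies above the Hamming bound, so no 2-ary code of length 16 with d ≥ 3 can have 6249 codewords.


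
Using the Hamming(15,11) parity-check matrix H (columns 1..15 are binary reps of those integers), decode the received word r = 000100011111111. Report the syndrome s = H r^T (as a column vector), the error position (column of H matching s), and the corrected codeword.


s = (0, 1, 0, 0)^T, error position = 4, corrected codeword c = 000000011111111

Compute s = H r^T mod 2 one row at a time:
  s_1 = 1 + 1 + 1 + 1 + 1 + 1 + 1 + 1 = 8 ≡ 0 (mod 2).
  s_2 = 1 + 0 + 0 + 0 + 1 + 1 + 1 + 1 = 5 ≡ 1 (mod 2).
  s_3 = 0 + 0 + 0 + 0 + 1 + 1 + 1 + 1 = 4 ≡ 0 (mod 2).
  s_4 = 0 + 0 + 0 + 0 + 1 + 1 + 1 + 1 = 4 ≡ 0 (mod 2).
s = (0, 1, 0, 0)^T — this equals column 4 of H (binary 0100), so error is at position 4.
Correct: flip bit 4 of r = 000100011111111 to get c = 000000011111111.


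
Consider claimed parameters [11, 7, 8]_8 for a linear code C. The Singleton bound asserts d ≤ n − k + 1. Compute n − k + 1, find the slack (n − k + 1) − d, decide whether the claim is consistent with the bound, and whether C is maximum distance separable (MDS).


Singleton RHS = n − k + 1 = 5, slack = -3, bound violated (no such code; not MDS).

Singleton bound: d ≤ n − k + 1.
Here n = 11, k = 7, so n − k + 1 = 5.
Given d = 8, check d ≤ 5: NO.
Slack = (n − k + 1) − d = -3.
The slack is negative: d = 8 exceeds n − k + 1 = 5 by 3, so the Singleton bound is violated and no linear [11, 7, 8]_8 code can exist. In particular it is not MDS (MDS requires d = n − k + 1 exactly).
Description: the claimed parameters are [11, 7, 8]_8; such a code would be impossible (violates the Singleton bound).


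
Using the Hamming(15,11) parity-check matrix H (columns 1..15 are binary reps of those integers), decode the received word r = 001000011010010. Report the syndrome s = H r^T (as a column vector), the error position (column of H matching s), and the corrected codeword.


s = (0, 1, 1, 1)^T, error position = 7, corrected codeword c = 001000111010010

Compute s = H r^T mod 2 one row at a time:
  s_1 = 1 + 1 + 0 + 1 + 0 + 0 + 1 + 0 = 4 ≡ 0 (mod 2).
  s_2 = 0 + 0 + 0 + 0 + 0 + 0 + 1 + 0 = 1 ≡ 1 (mod 2).
  s_3 = 0 + 1 + 0 + 0 + 0 + 1 + 1 + 0 = 3 ≡ 1 (mod 2).
  s_4 = 0 + 1 + 0 + 0 + 1 + 1 + 0 + 0 = 3 ≡ 1 (mod 2).
s = (0, 1, 1, 1)^T — this equals column 7 of H (binary 0111), so error is at position 7.
Correct: flip bit 7 of r = 001000011010010 to get c = 001000111010010.


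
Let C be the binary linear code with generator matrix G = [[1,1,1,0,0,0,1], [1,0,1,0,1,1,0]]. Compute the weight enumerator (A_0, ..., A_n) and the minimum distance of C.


Weight distribution: A_0 = 1, A_4 = 3. Minimum distance d = 4.

Enumerate all 2^2 = 4 messages m ∈ F_2^2.
For each, compute codeword c = mG in F_2^7, then tally its weight.
  m = 00 → c = 0000000, weight = 0.
  m = 10 → c = 1110001, weight = 4.
  m = 01 → c = 1010110, weight = 4.
  m = 11 → c = 0100111, weight = 4.
Tally weights:
  weight 0: 1 codewords.
  weight 4: 3 codewords.
Minimum distance d = smallest w > 0 with A_w > 0 = 4.
Sanity: Σ A_w = 4 = 2^2 = 4 ✓.


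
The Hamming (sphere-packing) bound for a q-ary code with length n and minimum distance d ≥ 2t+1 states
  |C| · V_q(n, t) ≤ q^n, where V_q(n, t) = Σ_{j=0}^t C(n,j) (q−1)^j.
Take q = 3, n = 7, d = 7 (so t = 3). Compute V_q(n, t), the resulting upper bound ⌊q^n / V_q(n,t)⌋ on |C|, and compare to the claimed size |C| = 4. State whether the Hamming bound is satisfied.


V_q(n, t) = 379, q^n = 2187, Hamming bound = 5, |C| = 4 ≤ bound (satisfied).

Step 1: Compute V_q(n, t) = Σ_{j=0}^3 C(n, j) (q−1)^j.
  j = 0: C(7,0)·(2)^0 = 1·1 = 1.
  j = 1: C(7,1)·(2)^1 = 7·2 = 14.
  j = 2: C(7,2)·(2)^2 = 21·4 = 84.
  j = 3: C(7,3)·(2)^3 = 35·8 = 280.
  V_q(n, t) = 1 + 14 + 84 + 280 = 379.
Step 2: q^n = 3^7 = 2187.
Step 3: Hamming bound ⌊q^n / V_q(n,t)⌋ = ⌊2187/379⌋ = 5.
Step 4: Compare |C| = 4 to 5: satisfied.
The claimed |C| lies below the Hamming bound.


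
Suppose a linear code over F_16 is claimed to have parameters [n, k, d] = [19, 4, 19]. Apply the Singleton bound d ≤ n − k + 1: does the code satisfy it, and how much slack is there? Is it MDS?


Singleton RHS = n − k + 1 = 16, slack = -3, bound violated (no such code; not MDS).

Singleton bound: d ≤ n − k + 1.
Here n = 19, k = 4, so n − k + 1 = 16.
Given d = 19, check d ≤ 16: NO.
Slack = (n − k + 1) − d = -3.
The slack is negative: d = 19 exceeds n − k + 1 = 16 by 3, so the Singleton bound is violated and no linear [19, 4, 19]_16 code can exist. In particular it is not MDS (MDS requires d = n − k + 1 exactly).
Description: the claimed parameters are [19, 4, 19]_16; such a code would be impossible (violates the Singleton bound).


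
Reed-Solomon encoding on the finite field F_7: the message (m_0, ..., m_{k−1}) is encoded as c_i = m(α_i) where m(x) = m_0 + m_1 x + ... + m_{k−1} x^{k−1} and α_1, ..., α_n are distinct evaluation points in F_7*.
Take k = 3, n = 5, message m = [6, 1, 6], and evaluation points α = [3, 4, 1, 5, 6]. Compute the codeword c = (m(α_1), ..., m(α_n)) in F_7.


c = [0, 1, 6, 0, 4]

Message polynomial: m(x) = 6 + 1·x + 6·x^2 (mod 7).
For each evaluation point α_i, compute m(α_i) mod 7:
  α_1 = 3: Horner steps 6 → 5 → 0, so m(3) = 0.
  α_2 = 4: Horner steps 6 → 4 → 1, so m(4) = 1.
  α_3 = 1: Horner steps 6 → 0 → 6, so m(1) = 6.
  α_4 = 5: Horner steps 6 → 3 → 0, so m(5) = 0.
  α_5 = 6: Horner steps 6 → 2 → 4, so m(6) = 4.
Codeword c = [0, 1, 6, 0, 4] ∈ F_7^5.


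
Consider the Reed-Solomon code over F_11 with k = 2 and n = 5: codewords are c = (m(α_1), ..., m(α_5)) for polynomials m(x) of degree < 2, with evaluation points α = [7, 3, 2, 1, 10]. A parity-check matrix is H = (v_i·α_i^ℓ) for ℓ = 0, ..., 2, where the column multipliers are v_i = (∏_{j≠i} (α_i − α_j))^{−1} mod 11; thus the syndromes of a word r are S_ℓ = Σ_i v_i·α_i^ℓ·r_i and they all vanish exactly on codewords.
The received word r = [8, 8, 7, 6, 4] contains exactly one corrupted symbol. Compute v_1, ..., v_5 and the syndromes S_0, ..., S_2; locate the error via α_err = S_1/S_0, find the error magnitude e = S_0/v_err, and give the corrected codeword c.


S = (6, 9, 8), error at position 1, error magnitude e = 7, c = [1, 8, 7, 6, 4].

Step 1: column multipliers v_i = (∏_{j≠i}(α_i − α_j))^{−1} mod 11.
  i = 1 (α = 7): (7−3)(7−2)(7−1)(7−10) = 4·5·6·(−3) = −360 ≡ 3, so v_1 = 3^{−1} = 4 (mod 11).
  i = 2 (α = 3): (3−7)(3−2)(3−1)(3−10) = (−4)·1·2·(−7) = 56 ≡ 1, so v_2 = 1^{−1} = 1 (mod 11).
  i = 3 (α = 2): (2−7)(2−3)(2−1)(2−10) = (−5)·(−1)·1·(−8) = −40 ≡ 4, so v_3 = 4^{−1} = 3 (mod 11).
  i = 4 (α = 1): (1−7)(1−3)(1−2)(1−10) = (−6)·(−2)·(−1)·(−9) = 108 ≡ 9, so v_4 = 9^{−1} = 5 (mod 11).
  i = 5 (α = 10): (10−7)(10−3)(10−2)(10−1) = 3·7·8·9 = 1512 ≡ 5, so v_5 = 5^{−1} = 9 (mod 11).
  v = [4, 1, 3, 5, 9].
Step 2: syndromes of r = [8, 8, 7, 6, 4] (all sums mod 11).
  S_0 = Σ v_i r_i = 4·8 + 1·8 + 3·7 + 5·6 + 9·4 = 127 ≡ 6.
  S_1 = Σ v_i α_i r_i = 4·7·8 + 1·3·8 + 3·2·7 + 5·1·6 + 9·10·4 = 680 ≡ 9.
  α_i^2 mod 11 = [5, 9, 4, 1, 1].
  S_2 = Σ v_i α_i^2 r_i = 4·5·8 + 1·9·8 + 3·4·7 + 5·1·6 + 9·1·4 = 382 ≡ 8.
  S = (6, 9, 8) ≠ 0, so r is not a codeword (an error is present).
Step 3: locate the error. For a single error e at position i, S_ℓ = v_i·e·α_i^ℓ, so α_err = S_1/S_0.
  S_0^{−1} = 6^{−1} = 2 (mod 11), so α_err = 9·2 = 18 ≡ 7 = α_1. Error position i = 1.
  Consistency check: S_2/S_1 = 8·5 = 40 ≡ 7 = α_err ✓ (single-error assumption holds).
Step 4: error magnitude e = S_0/v_1 = S_0·∏_{j≠1}(α_1 − α_j) = 6·3 = 18 ≡ 7 (mod 11).
Step 5: correct position 1: c_1 = r_1 − e = 8 − 7 ≡ 1 (mod 11). Hence c = [1, 8, 7, 6, 4].
  Check: interpolating c through the α_i gives m(x) = 5 + 1·x (degree < 2) with m(α_i) = c_i for every i, so c is indeed a codeword.


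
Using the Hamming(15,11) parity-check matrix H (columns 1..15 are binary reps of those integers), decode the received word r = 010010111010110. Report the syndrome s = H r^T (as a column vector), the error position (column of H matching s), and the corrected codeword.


s = (1, 0, 0, 1)^T, error position = 9, corrected codeword c = 010010110010110

Compute s = H r^T mod 2 one row at a time:
  s_1 = 1 + 1 + 0 + 1 + 0 + 1 + 1 + 0 = 5 ≡ 1 (mod 2).
  s_2 = 0 + 1 + 0 + 1 + 0 + 1 + 1 + 0 = 4 ≡ 0 (mod 2).
  s_3 = 1 + 0 + 0 + 1 + 0 + 1 + 1 + 0 = 4 ≡ 0 (mod 2).
  s_4 = 0 + 0 + 1 + 1 + 1 + 1 + 1 + 0 = 5 ≡ 1 (mod 2).
s = (1, 0, 0, 1)^T — this equals column 9 of H (binary 1001), so error is at position 9.
Correct: flip bit 9 of r = 010010111010110 to get c = 010010110010110.


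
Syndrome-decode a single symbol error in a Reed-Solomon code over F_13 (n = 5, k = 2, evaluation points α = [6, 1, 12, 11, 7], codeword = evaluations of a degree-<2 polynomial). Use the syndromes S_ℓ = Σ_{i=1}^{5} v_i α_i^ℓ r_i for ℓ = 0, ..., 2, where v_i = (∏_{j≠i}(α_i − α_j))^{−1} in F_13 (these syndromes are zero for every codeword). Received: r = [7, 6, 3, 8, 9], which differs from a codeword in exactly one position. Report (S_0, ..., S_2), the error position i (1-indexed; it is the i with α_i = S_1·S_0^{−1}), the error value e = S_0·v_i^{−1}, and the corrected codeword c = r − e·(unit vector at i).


S = (11, 12, 6), error at position 5, error magnitude e = 7, c = [7, 6, 3, 8, 2].

Step 1: column multipliers v_i = (∏_{j≠i}(α_i − α_j))^{−1} mod 13.
  i = 1 (α = 6): (6−1)(6−12)(6−11)(6−7) = 5·(−6)·(−5)·(−1) = −150 ≡ 6, so v_1 = 6^{−1} = 11 (mod 13).
  i = 2 (α = 1): (1−6)(1−12)(1−11)(1−7) = (−5)·(−11)·(−10)·(−6) = 3300 ≡ 11, so v_2 = 11^{−1} = 6 (mod 13).
  i = 3 (α = 12): (12−6)(12−1)(12−11)(12−7) = 6·11·1·5 = 330 ≡ 5, so v_3 = 5^{−1} = 8 (mod 13).
  i = 4 (α = 11): (11−6)(11−1)(11−12)(11−7) = 5·10·(−1)·4 = −200 ≡ 8, so v_4 = 8^{−1} = 5 (mod 13).
  i = 5 (α = 7): (7−6)(7−1)(7−12)(7−11) = 1·6·(−5)·(−4) = 120 ≡ 3, so v_5 = 3^{−1} = 9 (mod 13).
  v = [11, 6, 8, 5, 9].
Step 2: syndromes of r = [7, 6, 3, 8, 9] (all sums mod 13).
  S_0 = Σ v_i r_i = 11·7 + 6·6 + 8·3 + 5·8 + 9·9 = 258 ≡ 11.
  S_1 = Σ v_i α_i r_i = 11·6·7 + 6·1·6 + 8·12·3 + 5·11·8 + 9·7·9 = 1793 ≡ 12.
  α_i^2 mod 13 = [10, 1, 1, 4, 10].
  S_2 = Σ v_i α_i^2 r_i = 11·10·7 + 6·1·6 + 8·1·3 + 5·4·8 + 9·10·9 = 1800 ≡ 6.
  S = (11, 12, 6) ≠ 0, so r is not a codeword (an error is present).
Step 3: locate the error. For a single error e at position i, S_ℓ = v_i·e·α_i^ℓ, so α_err = S_1/S_0.
  S_0^{−1} = 11^{−1} = 6 (mod 13), so α_err = 12·6 = 72 ≡ 7 = α_5. Error position i = 5.
  Consistency check: S_2/S_1 = 6·12 = 72 ≡ 7 = α_err ✓ (single-error assumption holds).
Step 4: error magnitude e = S_0/v_5 = S_0·∏_{j≠5}(α_5 − α_j) = 11·3 = 33 ≡ 7 (mod 13).
Step 5: correct position 5: c_5 = r_5 − e = 9 − 7 ≡ 2 (mod 13). Hence c = [7, 6, 3, 8, 2].
  Check: interpolating c through the α_i gives m(x) = 11 + 8·x (degree < 2) with m(α_i) = c_i for every i, so c is indeed a codeword.


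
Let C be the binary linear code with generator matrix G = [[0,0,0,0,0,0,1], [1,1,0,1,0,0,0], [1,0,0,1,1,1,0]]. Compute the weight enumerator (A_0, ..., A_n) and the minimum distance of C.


Weight distribution: A_0 = 1, A_1 = 1, A_3 = 2, A_4 = 3, A_5 = 1. Minimum distance d = 1.

Enumerate all 2^3 = 8 messages m ∈ F_2^3.
For each, compute codeword c = mG in F_2^7, then tally its weight.
  m = 000 → c = 0000000, weight = 0.
  m = 100 → c = 0000001, weight = 1.
  m = 010 → c = 1101000, weight = 3.
  m = 110 → c = 1101001, weight = 4.
  m = 001 → c = 1001110, weight = 4.
  m = 101 → c = 1001111, weight = 5.
  m = 011 → c = 0100110, weight = 3.
  m = 111 → c = 0100111, weight = 4.
Tally weights:
  weight 0: 1 codewords.
  weight 1: 1 codewords.
  weight 3: 2 codewords.
  weight 4: 3 codewords.
  weight 5: 1 codewords.
Minimum distance d = smallest w > 0 with A_w > 0 = 1.
Sanity: Σ A_w = 8 = 2^3 = 8 ✓.


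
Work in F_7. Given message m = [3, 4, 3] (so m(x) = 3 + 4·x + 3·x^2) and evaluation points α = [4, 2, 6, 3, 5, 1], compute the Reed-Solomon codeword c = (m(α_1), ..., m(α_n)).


c = [4, 2, 2, 0, 0, 3]

Message polynomial: m(x) = 3 + 4·x + 3·x^2 (mod 7).
For each evaluation point α_i, compute m(α_i) mod 7:
  α_1 = 4: Horner steps 3 → 2 → 4, so m(4) = 4.
  α_2 = 2: Horner steps 3 → 3 → 2, so m(2) = 2.
  α_3 = 6: Horner steps 3 → 1 → 2, so m(6) = 2.
  α_4 = 3: Horner steps 3 → 6 → 0, so m(3) = 0.
  α_5 = 5: Horner steps 3 → 5 → 0, so m(5) = 0.
  α_6 = 1: Horner steps 3 → 0 → 3, so m(1) = 3.
Codeword c = [4, 2, 2, 0, 0, 3] ∈ F_7^6.


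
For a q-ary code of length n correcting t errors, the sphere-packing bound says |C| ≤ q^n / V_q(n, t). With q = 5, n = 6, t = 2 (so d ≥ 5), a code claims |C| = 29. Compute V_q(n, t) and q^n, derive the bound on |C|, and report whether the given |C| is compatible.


V_q(n, t) = 265, q^n = 15625, Hamming bound = 58, |C| = 29 ≤ bound (satisfied).

Step 1: Compute V_q(n, t) = Σ_{j=0}^2 C(n, j) (q−1)^j.
  j = 0: C(6,0)·(4)^0 = 1·1 = 1.
  j = 1: C(6,1)·(4)^1 = 6·4 = 24.
  j = 2: C(6,2)·(4)^2 = 15·16 = 240.
  V_q(n, t) = 1 + 24 + 240 = 265.
Step 2: q^n = 5^6 = 15625.
Step 3: Hamming bound ⌊q^n / V_q(n,t)⌋ = ⌊15625/265⌋ = 58.
Step 4: Compare |C| = 29 to 58: satisfied.
The claimed |C| lies below the Hamming bound.


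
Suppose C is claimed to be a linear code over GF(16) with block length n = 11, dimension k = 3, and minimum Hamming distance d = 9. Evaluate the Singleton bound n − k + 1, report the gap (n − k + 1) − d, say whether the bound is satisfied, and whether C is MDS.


Singleton RHS = n − k + 1 = 9, slack = 0, bound satisfied, MDS.

Singleton bound: d ≤ n − k + 1.
Here n = 11, k = 3, so n − k + 1 = 9.
Given d = 9, check d ≤ 9: YES.
Slack = (n − k + 1) − d = 0.
The code is MDS (slack = 0).
Description: the claimed parameters are [11, 3, 9]_16; such a code would be MDS (meets Singleton bound).


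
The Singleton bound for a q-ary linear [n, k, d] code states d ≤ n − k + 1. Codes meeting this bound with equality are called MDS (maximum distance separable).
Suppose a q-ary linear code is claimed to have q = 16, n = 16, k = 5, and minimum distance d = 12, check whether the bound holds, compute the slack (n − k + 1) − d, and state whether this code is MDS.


Singleton RHS = n − k + 1 = 12, slack = 0, bound satisfied, MDS.

Singleton bound: d ≤ n − k + 1.
Here n = 16, k = 5, so n − k + 1 = 12.
Given d = 12, check d ≤ 12: YES.
Slack = (n − k + 1) − d = 0.
The code is MDS (slack = 0).
Description: the claimed parameters are [16, 5, 12]_16; such a code would be MDS (meets Singleton bound).


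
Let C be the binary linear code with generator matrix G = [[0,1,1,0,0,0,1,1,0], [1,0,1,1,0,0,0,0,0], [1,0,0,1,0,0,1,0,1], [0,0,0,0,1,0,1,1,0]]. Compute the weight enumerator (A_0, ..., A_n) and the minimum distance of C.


Weight distribution: A_0 = 1, A_3 = 5, A_4 = 5, A_5 = 2, A_6 = 2, A_7 = 1. Minimum distance d = 3.

Enumerate all 2^4 = 16 messages m ∈ F_2^4.
For each, compute codeword c = mG in F_2^9, then tally its weight.
  m = 0000 → c = 000000000, weight = 0.
  m = 1000 → c = 011000110, weight = 4.
  m = 0100 → c = 101100000, weight = 3.
  m = 1100 → c = 110100110, weight = 5.
  m = 0010 → c = 100100101, weight = 4.
  m = 1010 → c = 111100011, weight = 6.
  m = 0110 → c = 001000101, weight = 3.
  m = 1110 → c = 010000011, weight = 3.
  m = 0001 → c = 000010110, weight = 3.
  m = 1001 → c = 011010000, weight = 3.
  m = 0101 → c = 101110110, weight = 6.
  m = 1101 → c = 110110000, weight = 4.
  m = 0011 → c = 100110011, weight = 5.
  m = 1011 → c = 111110101, weight = 7.
  m = 0111 → c = 001010011, weight = 4.
  m = 1111 → c = 010010101, weight = 4.
Tally weights:
  weight 0: 1 codewords.
  weight 3: 5 codewords.
  weight 4: 5 codewords.
  weight 5: 2 codewords.
  weight 6: 2 codewords.
  weight 7: 1 codewords.
Minimum distance d = smallest w > 0 with A_w > 0 = 3.
Sanity: Σ A_w = 16 = 2^4 = 16 ✓.


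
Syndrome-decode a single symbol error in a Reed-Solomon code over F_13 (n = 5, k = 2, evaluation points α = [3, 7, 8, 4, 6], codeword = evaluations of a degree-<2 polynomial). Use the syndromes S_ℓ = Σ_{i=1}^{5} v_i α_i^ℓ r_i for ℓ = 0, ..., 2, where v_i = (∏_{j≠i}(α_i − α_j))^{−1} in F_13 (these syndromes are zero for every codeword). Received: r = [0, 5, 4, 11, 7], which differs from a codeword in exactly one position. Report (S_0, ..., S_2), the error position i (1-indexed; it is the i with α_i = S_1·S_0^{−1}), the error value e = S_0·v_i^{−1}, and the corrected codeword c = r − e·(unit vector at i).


S = (1, 8, 12), error at position 3, error magnitude e = 1, c = [0, 5, 3, 11, 7].

Step 1: column multipliers v_i = (∏_{j≠i}(α_i − α_j))^{−1} mod 13.
  i = 1 (α = 3): (3−7)(3−8)(3−4)(3−6) = (−4)·(−5)·(−1)·(−3) = 60 ≡ 8, so v_1 = 8^{−1} = 5 (mod 13).
  i = 2 (α = 7): (7−3)(7−8)(7−4)(7−6) = 4·(−1)·3·1 = −12 ≡ 1, so v_2 = 1^{−1} = 1 (mod 13).
  i = 3 (α = 8): (8−3)(8−7)(8−4)(8−6) = 5·1·4·2 = 40 ≡ 1, so v_3 = 1^{−1} = 1 (mod 13).
  i = 4 (α = 4): (4−3)(4−7)(4−8)(4−6) = 1·(−3)·(−4)·(−2) = −24 ≡ 2, so v_4 = 2^{−1} = 7 (mod 13).
  i = 5 (α = 6): (6−3)(6−7)(6−8)(6−4) = 3·(−1)·(−2)·2 = 12 ≡ 12, so v_5 = 12^{−1} = 12 (mod 13).
  v = [5, 1, 1, 7, 12].
Step 2: syndromes of r = [0, 5, 4, 11, 7] (all sums mod 13).
  S_0 = Σ v_i r_i = 5·0 + 1·5 + 1·4 + 7·11 + 12·7 = 170 ≡ 1.
  S_1 = Σ v_i α_i r_i = 5·3·0 + 1·7·5 + 1·8·4 + 7·4·11 + 12·6·7 = 879 ≡ 8.
  α_i^2 mod 13 = [9, 10, 12, 3, 10].
  S_2 = Σ v_i α_i^2 r_i = 5·9·0 + 1·10·5 + 1·12·4 + 7·3·11 + 12·10·7 = 1169 ≡ 12.
  S = (1, 8, 12) ≠ 0, so r is not a codeword (an error is present).
Step 3: locate the error. For a single error e at position i, S_ℓ = v_i·e·α_i^ℓ, so α_err = S_1/S_0.
  S_0^{−1} = 1^{−1} = 1 (mod 13), so α_err = 8·1 = 8 ≡ 8 = α_3. Error position i = 3.
  Consistency check: S_2/S_1 = 12·5 = 60 ≡ 8 = α_err ✓ (single-error assumption holds).
Step 4: error magnitude e = S_0/v_3 = S_0·∏_{j≠3}(α_3 − α_j) = 1·1 = 1 ≡ 1 (mod 13).
Step 5: correct position 3: c_3 = r_3 − e = 4 − 1 ≡ 3 (mod 13). Hence c = [0, 5, 3, 11, 7].
  Check: interpolating c through the α_i gives m(x) = 6 + 11·x (degree < 2) with m(α_i) = c_i for every i, so c is indeed a codeword.
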